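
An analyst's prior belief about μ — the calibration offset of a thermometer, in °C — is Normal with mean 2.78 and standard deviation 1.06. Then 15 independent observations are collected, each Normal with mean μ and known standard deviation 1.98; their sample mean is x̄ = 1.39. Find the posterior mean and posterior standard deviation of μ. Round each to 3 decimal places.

Prior precision 1/τ₀² = 1/1.06² = 0.889996; data precision n/σ² = 15/1.98² = 3.82614.
Posterior precision = 0.889996 + 3.82614 = 4.71614, giving posterior SD = 1/√4.71614 = 0.460.
Posterior mean = (0.889996·2.78 + 3.82614·1.39) / 4.71614 = 1.652.

Posterior mean ≈ 1.652; posterior SD ≈ 0.460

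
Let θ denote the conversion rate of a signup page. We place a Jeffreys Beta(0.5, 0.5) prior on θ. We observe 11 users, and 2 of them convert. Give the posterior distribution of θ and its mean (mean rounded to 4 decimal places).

Posterior: Beta(2.5, 9.5); mean ≈ 0.2083

Observing 2 successes and 9 failures updates Beta(0.5, 0.5) by adding the success and failure counts to the two shape parameters: α = 0.5+2 = 2.5, β = 0.5+9 = 9.5.
Posterior mean = α/(α+β) = 2.5/12 = 0.2083.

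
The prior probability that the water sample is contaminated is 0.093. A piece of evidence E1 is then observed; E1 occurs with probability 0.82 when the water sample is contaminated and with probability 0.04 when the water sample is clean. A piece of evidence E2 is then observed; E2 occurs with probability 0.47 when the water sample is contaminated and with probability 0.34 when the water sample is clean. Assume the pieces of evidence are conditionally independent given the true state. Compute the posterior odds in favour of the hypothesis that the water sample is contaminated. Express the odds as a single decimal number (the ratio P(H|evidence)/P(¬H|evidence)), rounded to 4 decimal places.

Prior odds = 0.093/(1−0.093) = 0.10254.
Likelihood ratio for E1 = 0.82/0.04 = 20.500.
Likelihood ratio for E2 = 0.47/0.34 = 1.3824.
Posterior odds = prior odds × LR₁ × LR₂ = 2.9057.

Posterior odds ≈ 2.9057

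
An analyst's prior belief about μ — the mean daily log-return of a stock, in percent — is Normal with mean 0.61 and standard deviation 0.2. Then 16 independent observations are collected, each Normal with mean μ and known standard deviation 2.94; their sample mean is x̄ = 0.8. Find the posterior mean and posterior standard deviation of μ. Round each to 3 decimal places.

Prior precision 1/τ₀² = 1/0.2² = 25.0000; data precision n/σ² = 16/2.94² = 1.85108.
Posterior precision = 25.0000 + 1.85108 = 26.8511, giving posterior SD = 1/√26.8511 = 0.193.
Posterior mean = (25.0000·0.61 + 1.85108·0.8) / 26.8511 = 0.623.

Posterior mean ≈ 0.623; posterior SD ≈ 0.193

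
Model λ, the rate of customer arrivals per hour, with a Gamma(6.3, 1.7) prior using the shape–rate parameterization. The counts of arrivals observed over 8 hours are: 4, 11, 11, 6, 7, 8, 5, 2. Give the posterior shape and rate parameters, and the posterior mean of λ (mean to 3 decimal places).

Posterior: Gamma(shape=60.3, rate=9.7); mean ≈ 6.216

Total count ∑xᵢ = 54 over n = 8 hours.
Gamma is conjugate to the Poisson likelihood: posterior is Gamma(shape = 6.3+54 = 60.3, rate = 1.7+8 = 9.7).
Posterior mean = shape/rate = 60.3/9.7 = 6.216.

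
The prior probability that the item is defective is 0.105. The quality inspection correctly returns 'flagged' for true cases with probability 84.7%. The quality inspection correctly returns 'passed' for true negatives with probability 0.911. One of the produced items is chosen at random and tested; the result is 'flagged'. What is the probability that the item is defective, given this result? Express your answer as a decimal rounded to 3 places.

Let H be the event that the item is defective. P(H) = 0.105, so P(¬H) = 0.895. With E the 'flagged' result, P(E|H) = 0.847 and P(E|¬H) = 0.089.
P(E) = 0.847·0.105 + 0.089·0.895 = 0.088935 + 0.079655 = 0.16859.
By Bayes' theorem, P(H|E) = 0.088935 / 0.16859 = 0.528.

P(H | E) ≈ 0.528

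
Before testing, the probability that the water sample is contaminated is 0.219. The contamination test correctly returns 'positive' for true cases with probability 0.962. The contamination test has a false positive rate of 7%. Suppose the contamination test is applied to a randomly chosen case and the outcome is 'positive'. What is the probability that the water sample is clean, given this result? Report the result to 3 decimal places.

Write H for 'the water sample is contaminated'. Prior odds H:¬H = 0.219/0.781 = 0.28041. For the 'positive' outcome, the likelihood ratio is 0.962/0.07 = 13.743.
Posterior odds = 0.28041 × 13.743 = 3.8536, so P(H|E) = 3.8536/(1+3.8536) = 0.794. Then P(¬H|E) = 1 − 0.794 = 0.206.

P(¬H | E) ≈ 0.206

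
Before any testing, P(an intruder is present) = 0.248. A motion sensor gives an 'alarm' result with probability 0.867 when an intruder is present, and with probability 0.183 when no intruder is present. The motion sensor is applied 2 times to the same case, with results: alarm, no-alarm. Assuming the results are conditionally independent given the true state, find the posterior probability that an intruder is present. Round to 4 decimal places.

Posterior P(H) ≈ 0.2028

Let H be the event that an intruder is present; start with P(H) = 0.248. P('alarm'|H) = 0.867, P('alarm'|¬H) = 0.183.
Update on result 1 ('alarm'): P(H) ← 0.867·0.2480 / (0.867·0.2480 + 0.183·0.7520) = 0.21502/0.35263 = 0.6097.
Update on result 2 ('no-alarm'): P(H) ← 0.133·0.6097 / (0.133·0.6097 + 0.817·0.3903) = 0.081096/0.39993 = 0.2028.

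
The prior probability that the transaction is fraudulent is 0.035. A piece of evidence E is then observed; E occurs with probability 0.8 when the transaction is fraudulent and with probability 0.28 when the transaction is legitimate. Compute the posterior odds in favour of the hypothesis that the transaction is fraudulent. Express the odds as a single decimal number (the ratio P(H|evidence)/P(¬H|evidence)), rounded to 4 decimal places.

Prior odds = 0.035/(1−0.035) = 0.036269.
Likelihood ratio for E = 0.8/0.28 = 2.8571.
Posterior odds = prior odds × LR = 0.10363.

Posterior odds ≈ 0.1036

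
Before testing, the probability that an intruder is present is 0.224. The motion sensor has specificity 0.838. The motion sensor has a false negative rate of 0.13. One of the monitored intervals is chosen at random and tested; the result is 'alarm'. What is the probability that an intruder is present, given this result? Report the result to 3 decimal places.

P(H | E) ≈ 0.608

Let H be the event that an intruder is present. P(H) = 0.224, so P(¬H) = 0.776. With E the 'alarm' result, P(E|H) = 0.87 and P(E|¬H) = 0.162.
P(E) = 0.87·0.224 + 0.162·0.776 = 0.19488 + 0.12571 = 0.32059.
By Bayes' theorem, P(H|E) = 0.19488 / 0.32059 = 0.608.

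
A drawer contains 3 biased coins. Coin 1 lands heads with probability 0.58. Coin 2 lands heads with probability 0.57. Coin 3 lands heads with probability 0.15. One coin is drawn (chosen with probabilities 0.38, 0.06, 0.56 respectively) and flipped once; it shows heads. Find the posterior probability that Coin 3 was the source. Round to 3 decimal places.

Tabulate prior·likelihood by source: [1] prior 0.38, lik 0.58, product 0.2204; [2] prior 0.06, lik 0.57, product 0.03420; [3] prior 0.56, lik 0.15, product 0.08400.
Normalizing constant = 0.33860; the posterior for Coin 3 is its product over the sum, 0.08400/0.33860 = 0.248.

Posterior probability ≈ 0.248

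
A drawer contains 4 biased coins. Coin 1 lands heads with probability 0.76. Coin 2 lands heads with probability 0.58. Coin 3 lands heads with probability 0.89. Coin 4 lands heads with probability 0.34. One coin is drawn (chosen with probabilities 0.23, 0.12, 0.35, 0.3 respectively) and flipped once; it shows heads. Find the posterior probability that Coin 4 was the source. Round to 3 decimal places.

Posterior probability ≈ 0.155

P(heads|C1) = 0.76; P(heads|C2) = 0.58; P(heads|C3) = 0.89; P(heads|C4) = 0.34.
Prior × likelihood for each source: 0.23·0.76=0.1748, 0.12·0.58=0.06960, 0.35·0.89=0.3115, 0.3·0.34=0.1020. Summing gives P(heads) = 0.65790.
P(Coin 4 | heads) = 0.1020 / 0.65790 = 0.155.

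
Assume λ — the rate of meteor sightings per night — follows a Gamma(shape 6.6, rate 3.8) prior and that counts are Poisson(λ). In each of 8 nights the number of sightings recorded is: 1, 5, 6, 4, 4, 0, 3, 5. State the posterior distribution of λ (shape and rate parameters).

Total count ∑xᵢ = 28 over n = 8 nights.
Gamma is conjugate to the Poisson likelihood: posterior is Gamma(shape = 6.6+28 = 34.6, rate = 3.8+8 = 11.8).

Posterior: Gamma(shape=34.6, rate=11.8)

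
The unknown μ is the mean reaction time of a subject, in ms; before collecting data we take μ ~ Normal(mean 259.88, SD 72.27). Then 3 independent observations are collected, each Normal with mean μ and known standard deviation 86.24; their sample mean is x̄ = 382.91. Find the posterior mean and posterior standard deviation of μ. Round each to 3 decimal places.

With known σ, the Normal prior is conjugate. Weight on the data is w = (n/σ²)/(n/σ² + 1/τ₀²) = 0.00040337/(0.00040337+0.00019146) = 0.67812.
Posterior mean = w·x̄ + (1−w)·μ₀ = 0.67812·382.91 + 0.32188·259.88 = 343.310. Posterior variance = 1/(0.00040337+0.00019146) = 1681.14, so SD = 41.002.

Posterior mean ≈ 343.310; posterior SD ≈ 41.002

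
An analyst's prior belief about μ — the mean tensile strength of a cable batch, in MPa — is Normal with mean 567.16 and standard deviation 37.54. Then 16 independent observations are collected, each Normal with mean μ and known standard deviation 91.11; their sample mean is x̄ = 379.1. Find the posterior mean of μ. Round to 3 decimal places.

Prior precision 1/τ₀² = 1/37.54² = 0.00070960; data precision n/σ² = 16/91.11² = 0.00192747.
Posterior precision = 0.00070960 + 0.00192747 = 0.00263707.
Posterior mean = (0.00070960·567.16 + 0.00192747·379.1) / 0.00263707 = 429.704.

Posterior mean ≈ 429.704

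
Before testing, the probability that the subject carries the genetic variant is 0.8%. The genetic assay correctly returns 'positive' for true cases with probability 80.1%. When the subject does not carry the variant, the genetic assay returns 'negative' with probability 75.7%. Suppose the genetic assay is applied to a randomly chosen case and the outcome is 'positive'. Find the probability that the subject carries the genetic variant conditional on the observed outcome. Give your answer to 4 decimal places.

P(H | E) ≈ 0.0259

Let H be the event that the subject carries the genetic variant. P(H) = 0.008, so P(¬H) = 0.992. With E the 'positive' result, P(E|H) = 0.801 and P(E|¬H) = 0.243.
P(E) = 0.801·0.008 + 0.243·0.992 = 0.0064080 + 0.24106 = 0.24746.
By Bayes' theorem, P(H|E) = 0.0064080 / 0.24746 = 0.0259.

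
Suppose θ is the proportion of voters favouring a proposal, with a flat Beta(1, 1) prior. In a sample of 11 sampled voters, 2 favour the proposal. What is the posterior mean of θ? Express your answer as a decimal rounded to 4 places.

Posterior mean ≈ 0.2308

Observing 2 successes and 9 failures updates Beta(1, 1) by adding the success and failure counts to the two shape parameters: α = 1+2 = 3, β = 1+9 = 10.
E[θ | data] = 3/(3+10) = 0.2308.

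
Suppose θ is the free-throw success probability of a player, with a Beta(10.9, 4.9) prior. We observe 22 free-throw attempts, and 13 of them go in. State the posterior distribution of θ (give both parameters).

Posterior: Beta(23.9, 13.9)

Observing 13 successes and 9 failures updates Beta(10.9, 4.9) by adding the success and failure counts to the two shape parameters: α = 10.9+13 = 23.9, β = 4.9+9 = 13.9.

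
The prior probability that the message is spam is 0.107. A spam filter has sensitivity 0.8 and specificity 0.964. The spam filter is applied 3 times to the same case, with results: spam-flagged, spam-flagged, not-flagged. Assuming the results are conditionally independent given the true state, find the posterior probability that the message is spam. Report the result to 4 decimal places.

Posterior P(H) ≈ 0.9247

Let H be the event that the message is spam; start with P(H) = 0.107. P('spam-flagged'|H) = 0.8, P('spam-flagged'|¬H) = 0.036.
Update on result 1 ('spam-flagged'): P(H) ← 0.8·0.1070 / (0.8·0.1070 + 0.036·0.8930) = 0.085600/0.11775 = 0.7270.
Update on result 2 ('spam-flagged'): P(H) ← 0.8·0.7270 / (0.8·0.7270 + 0.036·0.2730) = 0.58158/0.59141 = 0.9834.
Update on result 3 ('not-flagged'): P(H) ← 0.2·0.9834 / (0.2·0.9834 + 0.964·0.0166) = 0.19668/0.21270 = 0.9247.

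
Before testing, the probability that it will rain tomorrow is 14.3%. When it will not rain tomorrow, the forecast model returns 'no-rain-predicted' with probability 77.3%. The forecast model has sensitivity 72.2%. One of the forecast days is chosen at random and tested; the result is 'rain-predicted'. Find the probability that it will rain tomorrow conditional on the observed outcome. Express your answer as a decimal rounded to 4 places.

P(H | E) ≈ 0.3467

Let H be the event that it will rain tomorrow. P(H) = 0.143, so P(¬H) = 0.857. With E the 'rain-predicted' result, P(E|H) = 0.722 and P(E|¬H) = 0.227.
P(E) = 0.722·0.143 + 0.227·0.857 = 0.10325 + 0.19454 = 0.29778.
By Bayes' theorem, P(H|E) = 0.10325 / 0.29778 = 0.3467.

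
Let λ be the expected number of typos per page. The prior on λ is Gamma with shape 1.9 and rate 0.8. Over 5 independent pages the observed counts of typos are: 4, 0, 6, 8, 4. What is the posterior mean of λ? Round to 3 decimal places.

Total count ∑xᵢ = 22 over n = 5 pages.
Gamma is conjugate to the Poisson likelihood: posterior is Gamma(shape = 1.9+22 = 23.9, rate = 0.8+5 = 5.8).
E[λ | data] = 23.9/5.8 = 4.121.

Posterior mean ≈ 4.121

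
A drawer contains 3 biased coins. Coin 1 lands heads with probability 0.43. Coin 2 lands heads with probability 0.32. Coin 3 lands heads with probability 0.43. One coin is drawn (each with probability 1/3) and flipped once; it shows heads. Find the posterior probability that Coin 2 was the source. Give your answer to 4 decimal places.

Posterior probability ≈ 0.2712

Tabulate prior·likelihood by source: [1] prior 0.333333, lik 0.43, product 0.1433; [2] prior 0.333333, lik 0.32, product 0.1067; [3] prior 0.333333, lik 0.43, product 0.1433.
Normalizing constant = 0.39333; the posterior for Coin 2 is its product over the sum, 0.1067/0.39333 = 0.2712.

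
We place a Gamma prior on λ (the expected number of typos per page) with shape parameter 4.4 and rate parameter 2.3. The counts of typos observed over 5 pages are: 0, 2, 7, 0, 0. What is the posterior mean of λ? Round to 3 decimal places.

Posterior mean ≈ 1.836

Total count ∑xᵢ = 9 over n = 5 pages.
Gamma is conjugate to the Poisson likelihood: posterior is Gamma(shape = 4.4+9 = 13.4, rate = 2.3+5 = 7.3).
Posterior mean = shape/rate = 13.4/7.3 = 1.836.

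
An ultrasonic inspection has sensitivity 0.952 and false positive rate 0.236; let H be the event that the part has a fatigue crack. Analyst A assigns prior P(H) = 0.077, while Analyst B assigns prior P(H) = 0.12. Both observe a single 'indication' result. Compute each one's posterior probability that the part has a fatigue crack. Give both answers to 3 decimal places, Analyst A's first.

P('+'|H) = 0.952, P('+'|¬H) = 0.236.
Analyst A: numerator 0.952·0.077 = 0.073304; evidence = 0.073304+0.236·0.923 = 0.29113; posterior = 0.252.
Analyst B: numerator 0.952·0.12 = 0.11424; evidence = 0.11424+0.236·0.88 = 0.32192; posterior = 0.355.

Analyst A: 0.252; Analyst B: 0.355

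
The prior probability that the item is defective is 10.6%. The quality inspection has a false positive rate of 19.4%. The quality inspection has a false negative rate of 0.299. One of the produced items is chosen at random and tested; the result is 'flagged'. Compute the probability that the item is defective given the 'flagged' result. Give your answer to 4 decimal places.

P(H | E) ≈ 0.2999

Let H be the event that the item is defective. P(H) = 0.106, so P(¬H) = 0.894. With E the 'flagged' result, P(E|H) = 0.701 and P(E|¬H) = 0.194.
P(E) = 0.701·0.106 + 0.194·0.894 = 0.074306 + 0.17344 = 0.24774.
By Bayes' theorem, P(H|E) = 0.074306 / 0.24774 = 0.2999.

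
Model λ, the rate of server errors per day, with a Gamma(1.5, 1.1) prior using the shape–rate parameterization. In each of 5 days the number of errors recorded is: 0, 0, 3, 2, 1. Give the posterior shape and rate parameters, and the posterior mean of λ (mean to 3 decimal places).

Posterior: Gamma(shape=7.5, rate=6.1); mean ≈ 1.230

The Poisson likelihood adds the total count to the shape and the number of exposure periods to the rate. Here ∑xᵢ = 6 and n = 5, so shape 1.5→7.5 and rate 1.1→6.1.
Posterior mean = shape/rate = 7.5/6.1 = 1.230.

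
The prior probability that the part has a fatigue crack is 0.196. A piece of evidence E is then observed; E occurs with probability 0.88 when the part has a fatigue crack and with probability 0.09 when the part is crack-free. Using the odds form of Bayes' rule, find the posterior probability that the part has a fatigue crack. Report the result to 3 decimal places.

Posterior probability ≈ 0.704

Prior odds = 0.196/(1−0.196) = 0.24378. In log-odds, ln(0.24378) = -1.4115.
Add log likelihood ratio: ln(9.7778) = 2.2801.
Posterior log-odds = 0.86863, so posterior odds = exp(0.86863) = 2.3836. Converting, P(H|E) = 2.3836/3.3836 = 0.704.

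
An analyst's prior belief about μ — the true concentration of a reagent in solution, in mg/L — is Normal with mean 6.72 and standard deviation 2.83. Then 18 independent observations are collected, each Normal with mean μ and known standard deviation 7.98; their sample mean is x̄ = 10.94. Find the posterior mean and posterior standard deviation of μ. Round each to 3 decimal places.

Prior precision 1/τ₀² = 1/2.83² = 0.124861; data precision n/σ² = 18/7.98² = 0.282662.
Posterior precision = 0.124861 + 0.282662 = 0.407523, giving posterior SD = 1/√0.407523 = 1.566.
Posterior mean = (0.124861·6.72 + 0.282662·10.94) / 0.407523 = 9.647.

Posterior mean ≈ 9.647; posterior SD ≈ 1.566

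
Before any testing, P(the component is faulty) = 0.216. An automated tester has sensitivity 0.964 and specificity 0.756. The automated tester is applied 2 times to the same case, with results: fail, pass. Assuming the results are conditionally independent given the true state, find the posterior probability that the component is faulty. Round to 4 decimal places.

Let H be the event that the component is faulty; start with P(H) = 0.216. P('fail'|H) = 0.964, P('fail'|¬H) = 0.244.
Update on result 1 ('fail'): P(H) ← 0.964·0.2160 / (0.964·0.2160 + 0.244·0.7840) = 0.20822/0.39952 = 0.5212.
Update on result 2 ('pass'): P(H) ← 0.036·0.5212 / (0.036·0.5212 + 0.756·0.4788) = 0.018763/0.38075 = 0.0493.

Posterior P(H) ≈ 0.0493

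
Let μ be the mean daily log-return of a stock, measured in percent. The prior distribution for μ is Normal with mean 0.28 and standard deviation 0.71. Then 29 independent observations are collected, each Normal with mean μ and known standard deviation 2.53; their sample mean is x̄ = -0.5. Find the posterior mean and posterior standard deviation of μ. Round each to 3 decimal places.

With known σ, the Normal prior is conjugate. Weight on the data is w = (n/σ²)/(n/σ² + 1/τ₀²) = 4.53061/(4.53061+1.98373) = 0.69548.
Posterior mean = w·x̄ + (1−w)·μ₀ = 0.69548·-0.5 + 0.30452·0.28 = -0.262. Posterior variance = 1/(4.53061+1.98373) = 0.153507, so SD = 0.392.

Posterior mean ≈ -0.262; posterior SD ≈ 0.392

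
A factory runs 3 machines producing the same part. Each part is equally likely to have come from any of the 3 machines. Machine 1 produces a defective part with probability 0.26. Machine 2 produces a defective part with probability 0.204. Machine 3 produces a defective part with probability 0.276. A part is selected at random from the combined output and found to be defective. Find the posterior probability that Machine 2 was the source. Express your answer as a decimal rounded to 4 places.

Posterior probability ≈ 0.2757

Tabulate prior·likelihood by source: [1] prior 0.333333, lik 0.26, product 0.08667; [2] prior 0.333333, lik 0.204, product 0.06800; [3] prior 0.333333, lik 0.276, product 0.09200.
Normalizing constant = 0.24667; the posterior for Machine 2 is its product over the sum, 0.06800/0.24667 = 0.2757.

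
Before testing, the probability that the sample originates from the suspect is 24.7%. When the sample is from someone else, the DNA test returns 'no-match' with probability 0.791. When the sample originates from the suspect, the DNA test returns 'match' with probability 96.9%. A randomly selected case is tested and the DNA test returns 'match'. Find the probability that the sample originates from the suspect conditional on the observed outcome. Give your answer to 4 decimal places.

P(H | E) ≈ 0.6033

Write H for 'the sample originates from the suspect'. Prior odds H:¬H = 0.247/0.753 = 0.32802. For the 'match' outcome, the likelihood ratio is 0.969/0.209 = 4.6364.
Posterior odds = 0.32802 × 4.6364 = 1.5208, so P(H|E) = 1.5208/(1+1.5208) = 0.6033.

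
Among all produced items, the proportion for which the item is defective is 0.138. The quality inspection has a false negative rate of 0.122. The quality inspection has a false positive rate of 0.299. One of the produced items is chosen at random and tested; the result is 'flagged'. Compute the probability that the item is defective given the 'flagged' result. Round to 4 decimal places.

P(H | E) ≈ 0.3198

Write H for 'the item is defective'. Prior odds H:¬H = 0.138/0.862 = 0.16009. For the 'flagged' outcome, the likelihood ratio is 0.878/0.299 = 2.9365.
Posterior odds = 0.16009 × 2.9365 = 0.47011, so P(H|E) = 0.47011/(1+0.47011) = 0.3198.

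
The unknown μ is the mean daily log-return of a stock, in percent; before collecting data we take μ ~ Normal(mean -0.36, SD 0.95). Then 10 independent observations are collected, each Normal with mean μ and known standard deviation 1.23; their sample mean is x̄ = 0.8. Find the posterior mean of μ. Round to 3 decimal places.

Posterior mean ≈ 0.633

With known σ, the Normal prior is conjugate. Weight on the data is w = (n/σ²)/(n/σ² + 1/τ₀²) = 6.60982/(6.60982+1.10803) = 0.85643.
Posterior mean = w·x̄ + (1−w)·μ₀ = 0.85643·0.8 + 0.14357·-0.36 = 0.633.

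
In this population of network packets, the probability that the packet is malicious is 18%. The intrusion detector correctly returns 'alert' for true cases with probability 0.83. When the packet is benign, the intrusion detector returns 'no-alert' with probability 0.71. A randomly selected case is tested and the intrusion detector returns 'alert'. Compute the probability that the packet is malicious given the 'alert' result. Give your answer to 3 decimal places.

P(H | E) ≈ 0.386

Write H for 'the packet is malicious'. Prior odds H:¬H = 0.18/0.82 = 0.21951. For the 'alert' outcome, the likelihood ratio is 0.83/0.29 = 2.8621.
Posterior odds = 0.21951 × 2.8621 = 0.62826, so P(H|E) = 0.62826/(1+0.62826) = 0.386.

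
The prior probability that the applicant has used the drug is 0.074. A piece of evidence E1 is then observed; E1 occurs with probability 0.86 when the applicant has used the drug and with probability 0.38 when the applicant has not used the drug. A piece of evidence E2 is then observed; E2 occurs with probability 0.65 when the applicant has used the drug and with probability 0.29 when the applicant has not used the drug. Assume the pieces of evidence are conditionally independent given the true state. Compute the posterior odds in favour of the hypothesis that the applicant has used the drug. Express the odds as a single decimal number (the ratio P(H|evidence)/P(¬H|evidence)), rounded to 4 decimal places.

Posterior odds ≈ 0.4054

Prior odds = 0.074/(1−0.074) = 0.079914.
Likelihood ratio for E1 = 0.86/0.38 = 2.2632.
Likelihood ratio for E2 = 0.65/0.29 = 2.2414.
Posterior odds = prior odds × LR₁ × LR₂ = 0.40537.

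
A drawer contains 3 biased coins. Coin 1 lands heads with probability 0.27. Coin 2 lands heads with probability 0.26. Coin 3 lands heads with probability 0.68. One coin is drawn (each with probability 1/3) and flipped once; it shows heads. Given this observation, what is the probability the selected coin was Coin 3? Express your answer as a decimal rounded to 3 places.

Posterior probability ≈ 0.562

P(heads|C1) = 0.27; P(heads|C2) = 0.26; P(heads|C3) = 0.68.
Prior × likelihood for each source: 0.333333·0.27=0.09000, 0.333333·0.26=0.08667, 0.333333·0.68=0.2267. Summing gives P(heads) = 0.40333.
P(Coin 3 | heads) = 0.2267 / 0.40333 = 0.562.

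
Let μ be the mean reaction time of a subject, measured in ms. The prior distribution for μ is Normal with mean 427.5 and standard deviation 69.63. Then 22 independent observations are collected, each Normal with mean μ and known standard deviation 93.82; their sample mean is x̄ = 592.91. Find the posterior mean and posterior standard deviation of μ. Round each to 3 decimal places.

Prior precision 1/τ₀² = 1/69.63² = 0.00020626; data precision n/σ² = 22/93.82² = 0.00249938.
Posterior precision = 0.00020626 + 0.00249938 = 0.00270563, giving posterior SD = 1/√0.00270563 = 19.225.
Posterior mean = (0.00020626·427.5 + 0.00249938·592.91) / 0.00270563 = 580.300.

Posterior mean ≈ 580.300; posterior SD ≈ 19.225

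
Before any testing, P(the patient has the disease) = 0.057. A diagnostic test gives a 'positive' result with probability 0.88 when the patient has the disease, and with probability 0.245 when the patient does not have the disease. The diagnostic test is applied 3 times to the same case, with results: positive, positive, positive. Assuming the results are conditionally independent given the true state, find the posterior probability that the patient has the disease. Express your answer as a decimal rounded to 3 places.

Let H be the event that the patient has the disease; start with P(H) = 0.057. P('positive'|H) = 0.88, P('positive'|¬H) = 0.245.
Update on result 1 ('positive'): P(H) ← 0.88·0.0570 / (0.88·0.0570 + 0.245·0.9430) = 0.050160/0.28119 = 0.1784.
Update on result 2 ('positive'): P(H) ← 0.88·0.1784 / (0.88·0.1784 + 0.245·0.8216) = 0.15698/0.35827 = 0.4381.
Update on result 3 ('positive'): P(H) ← 0.88·0.4381 / (0.88·0.4381 + 0.245·0.5619) = 0.38557/0.52322 = 0.7369.

Posterior P(H) ≈ 0.737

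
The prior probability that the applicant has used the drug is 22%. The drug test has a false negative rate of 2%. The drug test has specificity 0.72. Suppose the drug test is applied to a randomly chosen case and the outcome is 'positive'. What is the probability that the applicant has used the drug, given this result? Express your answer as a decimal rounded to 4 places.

P(H | E) ≈ 0.4968

Let H be the event that the applicant has used the drug. P(H) = 0.22, so P(¬H) = 0.78. With E the 'positive' result, P(E|H) = 0.98 and P(E|¬H) = 0.28.
P(E) = 0.98·0.22 + 0.28·0.78 = 0.21560 + 0.21840 = 0.43400.
By Bayes' theorem, P(H|E) = 0.21560 / 0.43400 = 0.4968.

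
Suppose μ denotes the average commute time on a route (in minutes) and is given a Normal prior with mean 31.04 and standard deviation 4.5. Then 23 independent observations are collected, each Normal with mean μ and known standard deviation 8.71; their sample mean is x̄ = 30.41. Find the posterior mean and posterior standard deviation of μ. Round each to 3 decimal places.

Posterior mean ≈ 30.498; posterior SD ≈ 1.684

Prior precision 1/τ₀² = 1/4.5² = 0.0493827; data precision n/σ² = 23/8.71² = 0.303174.
Posterior precision = 0.0493827 + 0.303174 = 0.352556, giving posterior SD = 1/√0.352556 = 1.684.
Posterior mean = (0.0493827·31.04 + 0.303174·30.41) / 0.352556 = 30.498.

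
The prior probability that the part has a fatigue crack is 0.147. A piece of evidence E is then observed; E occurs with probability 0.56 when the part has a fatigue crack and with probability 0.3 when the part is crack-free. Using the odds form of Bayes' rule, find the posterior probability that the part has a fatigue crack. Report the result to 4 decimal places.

Posterior probability ≈ 0.2434

Prior odds = 0.147/(1−0.147) = 0.17233.
Likelihood ratio for E = 0.56/0.3 = 1.8667.
Posterior odds = prior odds × LR = 0.32169.
Posterior probability = odds/(1+odds) = 0.32169/1.3217 = 0.2434.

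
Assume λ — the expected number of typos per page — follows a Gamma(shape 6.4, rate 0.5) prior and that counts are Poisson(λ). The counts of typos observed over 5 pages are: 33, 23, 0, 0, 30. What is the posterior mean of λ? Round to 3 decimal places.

Posterior mean ≈ 16.800

Total count ∑xᵢ = 86 over n = 5 pages.
Gamma is conjugate to the Poisson likelihood: posterior is Gamma(shape = 6.4+86 = 92.4, rate = 0.5+5 = 5.5).
Posterior mean = shape/rate = 92.4/5.5 = 16.800.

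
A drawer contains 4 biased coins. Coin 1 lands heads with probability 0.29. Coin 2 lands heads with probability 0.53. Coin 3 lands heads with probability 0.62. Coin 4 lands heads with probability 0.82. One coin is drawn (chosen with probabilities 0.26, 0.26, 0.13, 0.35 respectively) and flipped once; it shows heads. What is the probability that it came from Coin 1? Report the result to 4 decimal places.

P(heads|C1) = 0.29; P(heads|C2) = 0.53; P(heads|C3) = 0.62; P(heads|C4) = 0.82.
Prior × likelihood for each source: 0.26·0.29=0.07540, 0.26·0.53=0.1378, 0.13·0.62=0.08060, 0.35·0.82=0.2870. Summing gives P(heads) = 0.58080.
P(Coin 1 | heads) = 0.07540 / 0.58080 = 0.1298.

Posterior probability ≈ 0.1298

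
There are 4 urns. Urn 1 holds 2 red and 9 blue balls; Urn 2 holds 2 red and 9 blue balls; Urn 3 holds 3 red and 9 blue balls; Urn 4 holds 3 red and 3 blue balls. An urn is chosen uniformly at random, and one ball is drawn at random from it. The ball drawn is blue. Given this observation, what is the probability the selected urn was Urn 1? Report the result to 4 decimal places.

Posterior probability ≈ 0.2835

Tabulate prior·likelihood by source: [1] prior 0.25, lik 0.8182, product 0.2045; [2] prior 0.25, lik 0.8182, product 0.2045; [3] prior 0.25, lik 0.75, product 0.1875; [4] prior 0.25, lik 0.5, product 0.1250.
Normalizing constant = 0.72159; the posterior for Urn 1 is its product over the sum, 0.2045/0.72159 = 0.2835.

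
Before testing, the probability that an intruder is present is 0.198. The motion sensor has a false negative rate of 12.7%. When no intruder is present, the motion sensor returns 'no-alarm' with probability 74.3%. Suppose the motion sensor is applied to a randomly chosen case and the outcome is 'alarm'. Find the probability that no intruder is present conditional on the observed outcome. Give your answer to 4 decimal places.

P(¬H | E) ≈ 0.5439

Write H for 'an intruder is present'. Prior odds H:¬H = 0.198/0.802 = 0.24688. For the 'alarm' outcome, the likelihood ratio is 0.873/0.257 = 3.3969.
Posterior odds = 0.24688 × 3.3969 = 0.83863, so P(H|E) = 0.83863/(1+0.83863) = 0.4561. Then P(¬H|E) = 1 − 0.4561 = 0.5439.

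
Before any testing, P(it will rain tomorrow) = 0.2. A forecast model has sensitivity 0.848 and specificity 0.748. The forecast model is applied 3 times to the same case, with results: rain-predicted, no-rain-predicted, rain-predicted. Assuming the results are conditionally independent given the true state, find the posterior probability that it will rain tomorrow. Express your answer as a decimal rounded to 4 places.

Posterior P(H) ≈ 0.3652

Let H be the event that it will rain tomorrow; start with P(H) = 0.2. P('rain-predicted'|H) = 0.848, P('rain-predicted'|¬H) = 0.252.
Update on result 1 ('rain-predicted'): P(H) ← 0.848·0.2000 / (0.848·0.2000 + 0.252·0.8000) = 0.16960/0.37120 = 0.4569.
Update on result 2 ('no-rain-predicted'): P(H) ← 0.152·0.4569 / (0.152·0.4569 + 0.748·0.5431) = 0.069448/0.47569 = 0.1460.
Update on result 3 ('rain-predicted'): P(H) ← 0.848·0.1460 / (0.848·0.1460 + 0.252·0.8540) = 0.12380/0.33901 = 0.3652.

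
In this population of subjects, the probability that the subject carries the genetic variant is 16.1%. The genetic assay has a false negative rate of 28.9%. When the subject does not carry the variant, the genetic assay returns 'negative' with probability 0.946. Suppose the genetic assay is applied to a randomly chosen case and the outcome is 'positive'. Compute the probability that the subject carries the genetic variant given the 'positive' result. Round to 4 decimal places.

Let H be the event that the subject carries the genetic variant. P(H) = 0.161, so P(¬H) = 0.839. With E the 'positive' result, P(E|H) = 0.711 and P(E|¬H) = 0.054.
P(E) = 0.711·0.161 + 0.054·0.839 = 0.11447 + 0.045306 = 0.15978.
By Bayes' theorem, P(H|E) = 0.11447 / 0.15978 = 0.7164.

P(H | E) ≈ 0.7164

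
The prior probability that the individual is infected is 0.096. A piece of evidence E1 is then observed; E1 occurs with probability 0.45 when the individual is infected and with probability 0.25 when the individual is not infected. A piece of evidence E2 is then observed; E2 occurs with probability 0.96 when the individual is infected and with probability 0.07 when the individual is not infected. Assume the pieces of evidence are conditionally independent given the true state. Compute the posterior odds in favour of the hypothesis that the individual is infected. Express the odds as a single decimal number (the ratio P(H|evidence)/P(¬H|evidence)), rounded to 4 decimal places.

Prior odds = 0.096/(1−0.096) = 0.10619. In log-odds, ln(0.10619) = -2.2425.
Add log likelihood ratios: ln(1.8000) + ln(13.714) = 3.2062.
Posterior log-odds = 0.96374, so posterior odds = exp(0.96374) = 2.6215.

Posterior odds ≈ 2.6215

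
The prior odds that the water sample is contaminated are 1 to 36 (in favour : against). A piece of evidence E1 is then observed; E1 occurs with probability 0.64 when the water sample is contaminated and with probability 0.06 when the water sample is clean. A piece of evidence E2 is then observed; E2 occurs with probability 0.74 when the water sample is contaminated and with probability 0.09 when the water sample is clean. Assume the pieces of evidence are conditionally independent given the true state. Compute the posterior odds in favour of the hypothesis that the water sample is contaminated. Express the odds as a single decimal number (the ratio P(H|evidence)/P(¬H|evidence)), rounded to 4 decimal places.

Prior odds = 1/36 = 0.027778.
Likelihood ratio for E1 = 0.64/0.06 = 10.667.
Likelihood ratio for E2 = 0.74/0.09 = 8.2222.
Posterior odds = prior odds × LR₁ × LR₂ = 2.4362.

Posterior odds ≈ 2.4362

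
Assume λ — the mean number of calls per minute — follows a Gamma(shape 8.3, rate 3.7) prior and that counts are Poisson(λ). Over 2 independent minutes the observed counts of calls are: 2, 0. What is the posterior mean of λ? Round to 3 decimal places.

Posterior mean ≈ 1.807

Total count ∑xᵢ = 2 over n = 2 minutes.
Gamma is conjugate to the Poisson likelihood: posterior is Gamma(shape = 8.3+2 = 10.3, rate = 3.7+2 = 5.7).
Posterior mean = shape/rate = 10.3/5.7 = 1.807.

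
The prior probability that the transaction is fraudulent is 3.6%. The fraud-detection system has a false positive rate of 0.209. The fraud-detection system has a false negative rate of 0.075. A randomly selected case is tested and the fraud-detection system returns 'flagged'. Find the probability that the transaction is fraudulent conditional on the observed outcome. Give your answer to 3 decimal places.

P(H | E) ≈ 0.142

Let H be the event that the transaction is fraudulent. P(H) = 0.036, so P(¬H) = 0.964. With E the 'flagged' result, P(E|H) = 0.925 and P(E|¬H) = 0.209.
P(E) = 0.925·0.036 + 0.209·0.964 = 0.033300 + 0.20148 = 0.23478.
By Bayes' theorem, P(H|E) = 0.033300 / 0.23478 = 0.142.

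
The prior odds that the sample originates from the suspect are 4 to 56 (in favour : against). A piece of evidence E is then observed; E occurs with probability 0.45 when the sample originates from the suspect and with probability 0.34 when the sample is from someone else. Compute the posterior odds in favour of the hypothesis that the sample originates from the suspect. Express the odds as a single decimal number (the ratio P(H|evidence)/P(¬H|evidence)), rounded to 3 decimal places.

Prior odds = 4/56 = 0.071429.
Likelihood ratio for E = 0.45/0.34 = 1.3235.
Posterior odds = prior odds × LR = 0.094538.

Posterior odds ≈ 0.095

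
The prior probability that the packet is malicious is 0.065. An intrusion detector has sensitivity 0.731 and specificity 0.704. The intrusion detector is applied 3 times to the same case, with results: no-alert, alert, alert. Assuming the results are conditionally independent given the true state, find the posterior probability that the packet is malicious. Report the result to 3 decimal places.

Let H be the event that the packet is malicious; start with P(H) = 0.065. P('alert'|H) = 0.731, P('alert'|¬H) = 0.296.
Update on result 1 ('no-alert'): P(H) ← 0.269·0.0650 / (0.269·0.0650 + 0.704·0.9350) = 0.017485/0.67573 = 0.0259.
Update on result 2 ('alert'): P(H) ← 0.731·0.0259 / (0.731·0.0259 + 0.296·0.9741) = 0.018915/0.30726 = 0.0616.
Update on result 3 ('alert'): P(H) ← 0.731·0.0616 / (0.731·0.0616 + 0.296·0.9384) = 0.045002/0.32278 = 0.1394.

Posterior P(H) ≈ 0.139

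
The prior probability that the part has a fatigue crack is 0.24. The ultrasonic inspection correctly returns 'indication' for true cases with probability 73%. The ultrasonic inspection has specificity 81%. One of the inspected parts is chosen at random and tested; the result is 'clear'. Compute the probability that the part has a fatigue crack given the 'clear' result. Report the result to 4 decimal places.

P(H | E) ≈ 0.0952

Write H for 'the part has a fatigue crack'. Prior odds H:¬H = 0.24/0.76 = 0.31579. For the 'clear' outcome, the likelihood ratio is 0.27/0.81 = 0.33333.
Posterior odds = 0.31579 × 0.33333 = 0.10526, so P(H|E) = 0.10526/(1+0.10526) = 0.0952.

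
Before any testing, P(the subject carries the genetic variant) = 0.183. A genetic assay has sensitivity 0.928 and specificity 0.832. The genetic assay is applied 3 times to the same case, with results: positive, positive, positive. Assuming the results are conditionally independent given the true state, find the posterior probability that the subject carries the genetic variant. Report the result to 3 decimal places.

With H the event that the subject carries the genetic variant, the joint likelihood of the observed sequence is P(data|H) = 0.928·0.928·0.928 = 0.79918 and P(data|¬H) = 0.168·0.168·0.168 = 0.0047416.
Bayes: P(H|data) = 0.183·0.79918 / (0.183·0.79918 + 0.817·0.0047416) = 0.14625/0.15012 = 0.9742.

Posterior P(H) ≈ 0.974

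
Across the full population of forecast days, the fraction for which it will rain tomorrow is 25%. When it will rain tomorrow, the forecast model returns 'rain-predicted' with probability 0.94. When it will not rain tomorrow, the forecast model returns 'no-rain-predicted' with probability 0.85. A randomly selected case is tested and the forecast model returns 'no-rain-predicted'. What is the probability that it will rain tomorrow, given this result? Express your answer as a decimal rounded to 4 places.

Let H be the event that it will rain tomorrow. P(H) = 0.25, so P(¬H) = 0.75. With E the 'no-rain-predicted' result, P(E|H) = 0.06 and P(E|¬H) = 0.85.
P(E) = 0.06·0.25 + 0.85·0.75 = 0.015000 + 0.63750 = 0.65250.
By Bayes' theorem, P(H|E) = 0.015000 / 0.65250 = 0.0230.

P(H | E) ≈ 0.0230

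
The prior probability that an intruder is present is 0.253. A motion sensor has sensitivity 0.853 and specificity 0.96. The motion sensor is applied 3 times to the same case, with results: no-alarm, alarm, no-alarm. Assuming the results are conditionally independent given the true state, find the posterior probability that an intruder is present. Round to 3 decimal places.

Let H be the event that an intruder is present; start with P(H) = 0.253. P('alarm'|H) = 0.853, P('alarm'|¬H) = 0.04.
Update on result 1 ('no-alarm'): P(H) ← 0.147·0.2530 / (0.147·0.2530 + 0.96·0.7470) = 0.037191/0.75431 = 0.0493.
Update on result 2 ('alarm'): P(H) ← 0.853·0.0493 / (0.853·0.0493 + 0.04·0.9507) = 0.042057/0.080085 = 0.5252.
Update on result 3 ('no-alarm'): P(H) ← 0.147·0.5252 / (0.147·0.5252 + 0.96·0.4748) = 0.077198/0.53305 = 0.1448.

Posterior P(H) ≈ 0.145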